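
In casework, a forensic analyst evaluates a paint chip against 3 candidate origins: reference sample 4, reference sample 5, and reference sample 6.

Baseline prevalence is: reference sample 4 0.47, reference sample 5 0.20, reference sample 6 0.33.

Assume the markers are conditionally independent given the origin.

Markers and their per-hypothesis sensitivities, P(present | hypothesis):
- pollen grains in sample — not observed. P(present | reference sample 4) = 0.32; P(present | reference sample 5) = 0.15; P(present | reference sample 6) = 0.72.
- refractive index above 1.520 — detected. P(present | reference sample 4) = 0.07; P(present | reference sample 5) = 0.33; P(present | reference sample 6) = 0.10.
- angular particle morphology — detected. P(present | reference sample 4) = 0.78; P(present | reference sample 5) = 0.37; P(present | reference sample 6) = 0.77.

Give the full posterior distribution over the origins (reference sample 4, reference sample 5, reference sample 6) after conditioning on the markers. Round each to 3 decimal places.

0.385, 0.458, 0.157

By Bayes' rule with conditional independence, the unnormalized weight for each hypothesis is prior × ∏ likelihoods (using 1 − P(present | H) for each absent marker):
  reference sample 4: 0.47 × (1 − 0.32) × 0.07 × 0.78 = 0.01745
  reference sample 5: 0.20 × (1 − 0.15) × 0.33 × 0.37 = 0.020757
  reference sample 6: 0.33 × (1 − 0.72) × 0.10 × 0.77 = 0.0071148
The unnormalized weights sum to 0.045322.
P(reference sample 4 | evidence) = 0.01745 / 0.045322 ≈ 0.385
P(reference sample 5 | evidence) = 0.020757 / 0.045322 ≈ 0.458
P(reference sample 6 | evidence) = 0.0071148 / 0.045322 ≈ 0.157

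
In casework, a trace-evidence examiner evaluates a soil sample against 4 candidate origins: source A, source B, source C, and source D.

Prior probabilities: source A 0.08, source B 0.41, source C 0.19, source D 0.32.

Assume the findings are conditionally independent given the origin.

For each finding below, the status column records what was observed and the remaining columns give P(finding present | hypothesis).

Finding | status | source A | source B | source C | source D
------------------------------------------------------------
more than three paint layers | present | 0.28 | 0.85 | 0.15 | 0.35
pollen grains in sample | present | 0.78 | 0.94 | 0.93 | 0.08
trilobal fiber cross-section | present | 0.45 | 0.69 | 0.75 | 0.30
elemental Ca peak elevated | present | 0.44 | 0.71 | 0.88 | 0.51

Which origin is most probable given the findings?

source B

For each hypothesis, the unnormalized posterior weight is prior × product of the finding likelihoods:
  source A: 0.08 × 0.28 × 0.78 × 0.45 × 0.44 = 0.0034595
  source B: 0.41 × 0.85 × 0.94 × 0.69 × 0.71 = 0.16049
  source C: 0.19 × 0.15 × 0.93 × 0.75 × 0.88 = 0.017493
  source D: 0.32 × 0.35 × 0.08 × 0.30 × 0.51 = 0.0013709
Marginal likelihood of the evidence = 0.18281.
P(source A | evidence) ≈ 0.0034595 / 0.18281 ≈ 0.019
P(source B | evidence) ≈ 0.16049 / 0.18281 ≈ 0.878
P(source C | evidence) ≈ 0.017493 / 0.18281 ≈ 0.096
P(source D | evidence) ≈ 0.0013709 / 0.18281 ≈ 0.007
The largest is 0.878, so source B is most probable.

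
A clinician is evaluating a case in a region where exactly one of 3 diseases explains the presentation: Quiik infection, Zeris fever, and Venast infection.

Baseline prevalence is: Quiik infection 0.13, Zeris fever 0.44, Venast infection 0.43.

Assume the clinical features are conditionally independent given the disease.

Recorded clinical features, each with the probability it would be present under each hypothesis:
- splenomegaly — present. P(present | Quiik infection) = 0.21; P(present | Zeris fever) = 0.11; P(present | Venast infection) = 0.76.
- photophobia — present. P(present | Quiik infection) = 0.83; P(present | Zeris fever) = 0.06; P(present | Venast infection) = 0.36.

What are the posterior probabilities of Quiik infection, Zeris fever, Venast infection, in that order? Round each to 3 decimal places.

For each hypothesis, the unnormalized posterior weight is prior × product of the clinical feature likelihoods:
  Quiik infection: 0.13 × 0.21 × 0.83 = 0.022659
  Zeris fever: 0.44 × 0.11 × 0.06 = 0.002904
  Venast infection: 0.43 × 0.76 × 0.36 = 0.11765
Normalizing constant Z = 0.022659 + 0.002904 + 0.11765 = 0.14321.
P(Quiik infection | evidence) = 0.022659 / 0.14321 ≈ 0.158
P(Zeris fever | evidence) = 0.002904 / 0.14321 ≈ 0.020
P(Venast infection | evidence) = 0.11765 / 0.14321 ≈ 0.822

0.158, 0.020, 0.822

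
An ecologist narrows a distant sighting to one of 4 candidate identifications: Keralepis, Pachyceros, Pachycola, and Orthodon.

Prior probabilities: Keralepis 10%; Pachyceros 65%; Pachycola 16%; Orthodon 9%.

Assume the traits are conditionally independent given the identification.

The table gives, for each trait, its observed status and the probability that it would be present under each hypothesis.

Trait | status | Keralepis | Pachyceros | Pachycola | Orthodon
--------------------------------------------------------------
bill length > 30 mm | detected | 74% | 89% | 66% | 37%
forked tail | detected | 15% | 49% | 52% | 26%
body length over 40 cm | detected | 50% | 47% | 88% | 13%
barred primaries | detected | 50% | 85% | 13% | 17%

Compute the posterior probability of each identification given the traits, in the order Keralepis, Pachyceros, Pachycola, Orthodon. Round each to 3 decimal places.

0.023, 0.924, 0.051, 0.002

Multiply each prior by the joint likelihood of the trait pattern:
  Keralepis: 0.10 × 0.74 × 0.15 × 0.50 × 0.50 = 0.002775
  Pachyceros: 0.65 × 0.89 × 0.49 × 0.47 × 0.85 = 0.11324
  Pachycola: 0.16 × 0.66 × 0.52 × 0.88 × 0.13 = 0.0062819
  Orthodon: 0.09 × 0.37 × 0.26 × 0.13 × 0.17 = 0.00019134
Normalizing constant Z = 0.002775 + 0.11324 + 0.0062819 + 0.00019134 = 0.12249.
P(Keralepis | evidence) = 0.002775 / 0.12249 ≈ 0.023
P(Pachyceros | evidence) = 0.11324 / 0.12249 ≈ 0.924
P(Pachycola | evidence) = 0.0062819 / 0.12249 ≈ 0.051
P(Orthodon | evidence) = 0.00019134 / 0.12249 ≈ 0.002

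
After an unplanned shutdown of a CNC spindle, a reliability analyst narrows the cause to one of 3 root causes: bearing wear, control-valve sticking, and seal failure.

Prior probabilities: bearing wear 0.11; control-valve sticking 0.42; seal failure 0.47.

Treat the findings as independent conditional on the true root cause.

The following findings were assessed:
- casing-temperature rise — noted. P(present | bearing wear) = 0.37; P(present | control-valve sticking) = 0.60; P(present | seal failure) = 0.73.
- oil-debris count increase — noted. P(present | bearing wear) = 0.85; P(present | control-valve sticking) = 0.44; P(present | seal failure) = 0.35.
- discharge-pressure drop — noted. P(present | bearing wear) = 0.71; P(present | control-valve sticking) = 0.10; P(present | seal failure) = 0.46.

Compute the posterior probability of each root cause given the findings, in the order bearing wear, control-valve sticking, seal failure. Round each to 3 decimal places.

For each hypothesis, the unnormalized posterior weight is prior × product of the finding likelihoods:
  bearing wear: 0.11 × 0.37 × 0.85 × 0.71 = 0.024562
  control-valve sticking: 0.42 × 0.60 × 0.44 × 0.10 = 0.011088
  seal failure: 0.47 × 0.73 × 0.35 × 0.46 = 0.055239
Marginal likelihood of the evidence = 0.09089.
P(bearing wear | evidence) = 0.024562 / 0.09089 ≈ 0.270
P(control-valve sticking | evidence) = 0.011088 / 0.09089 ≈ 0.122
P(seal failure | evidence) = 0.055239 / 0.09089 ≈ 0.608

0.270, 0.122, 0.608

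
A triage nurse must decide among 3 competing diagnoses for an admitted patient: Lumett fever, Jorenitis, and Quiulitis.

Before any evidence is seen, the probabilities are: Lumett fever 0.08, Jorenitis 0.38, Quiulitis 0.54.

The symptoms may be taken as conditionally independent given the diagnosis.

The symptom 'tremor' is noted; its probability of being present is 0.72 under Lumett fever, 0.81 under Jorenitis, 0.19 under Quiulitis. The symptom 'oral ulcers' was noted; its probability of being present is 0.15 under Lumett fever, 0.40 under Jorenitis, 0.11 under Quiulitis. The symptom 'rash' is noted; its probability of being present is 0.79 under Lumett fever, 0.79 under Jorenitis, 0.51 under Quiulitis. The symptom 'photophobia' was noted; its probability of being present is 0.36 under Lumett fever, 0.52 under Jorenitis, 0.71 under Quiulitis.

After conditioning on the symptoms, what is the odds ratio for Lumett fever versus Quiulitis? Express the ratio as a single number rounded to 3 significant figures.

Posterior odds equal prior odds times the likelihood ratio; only the two competing hypotheses matter.
  Lumett fever: 0.08 × 0.72 × 0.15 × 0.79 × 0.36 = 0.0024572
  Quiulitis: 0.54 × 0.19 × 0.11 × 0.51 × 0.71 = 0.0040867
Posterior odds = 0.0024572 / 0.0040867 ≈ 0.601.

0.601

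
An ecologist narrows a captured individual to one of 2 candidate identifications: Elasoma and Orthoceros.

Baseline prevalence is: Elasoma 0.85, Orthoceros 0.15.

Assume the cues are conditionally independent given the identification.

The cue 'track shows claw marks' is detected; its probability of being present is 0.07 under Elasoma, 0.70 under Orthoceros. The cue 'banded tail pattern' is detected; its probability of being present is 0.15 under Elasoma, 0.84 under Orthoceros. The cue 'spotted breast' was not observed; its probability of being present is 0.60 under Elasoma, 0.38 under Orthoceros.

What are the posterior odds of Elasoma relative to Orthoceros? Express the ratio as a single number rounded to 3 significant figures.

The normalizing constant cancels in an odds ratio, so compute prior × likelihood for the two hypotheses only (using 1 − P(present | H) for each absent cue):
  Elasoma: 0.85 × 0.07 × 0.15 × (1 − 0.60) = 0.00357
  Orthoceros: 0.15 × 0.70 × 0.84 × (1 − 0.38) = 0.054684
Posterior odds = 0.00357 / 0.054684 ≈ 0.0653.

0.0653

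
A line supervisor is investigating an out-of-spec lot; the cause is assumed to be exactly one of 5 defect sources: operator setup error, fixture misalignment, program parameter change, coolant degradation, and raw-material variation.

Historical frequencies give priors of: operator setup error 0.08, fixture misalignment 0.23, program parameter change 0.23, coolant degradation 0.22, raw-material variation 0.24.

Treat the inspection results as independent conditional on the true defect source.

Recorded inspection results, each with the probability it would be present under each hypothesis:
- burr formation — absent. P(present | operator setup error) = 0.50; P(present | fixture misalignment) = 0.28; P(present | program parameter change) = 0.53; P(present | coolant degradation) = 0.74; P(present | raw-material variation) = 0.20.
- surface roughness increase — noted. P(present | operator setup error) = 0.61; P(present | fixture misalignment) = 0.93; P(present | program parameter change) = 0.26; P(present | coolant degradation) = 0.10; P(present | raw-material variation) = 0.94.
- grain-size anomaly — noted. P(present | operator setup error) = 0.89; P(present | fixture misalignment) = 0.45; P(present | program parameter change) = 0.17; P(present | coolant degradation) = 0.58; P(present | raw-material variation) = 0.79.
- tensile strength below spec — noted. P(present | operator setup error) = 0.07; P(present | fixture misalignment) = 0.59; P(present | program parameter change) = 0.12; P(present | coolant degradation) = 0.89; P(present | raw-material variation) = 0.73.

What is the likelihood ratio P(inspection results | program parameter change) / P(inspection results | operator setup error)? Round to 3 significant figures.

0.131

Joint likelihood of the inspection result pattern under each hypothesis (using 1 − P(present | H) for each absent inspection result):
  program parameter change: (1 − 0.53) × 0.26 × 0.17 × 0.12 = 0.0024929
  operator setup error: (1 − 0.50) × 0.61 × 0.89 × 0.07 = 0.019002
Bayes factor = 0.0024929 / 0.019002 ≈ 0.131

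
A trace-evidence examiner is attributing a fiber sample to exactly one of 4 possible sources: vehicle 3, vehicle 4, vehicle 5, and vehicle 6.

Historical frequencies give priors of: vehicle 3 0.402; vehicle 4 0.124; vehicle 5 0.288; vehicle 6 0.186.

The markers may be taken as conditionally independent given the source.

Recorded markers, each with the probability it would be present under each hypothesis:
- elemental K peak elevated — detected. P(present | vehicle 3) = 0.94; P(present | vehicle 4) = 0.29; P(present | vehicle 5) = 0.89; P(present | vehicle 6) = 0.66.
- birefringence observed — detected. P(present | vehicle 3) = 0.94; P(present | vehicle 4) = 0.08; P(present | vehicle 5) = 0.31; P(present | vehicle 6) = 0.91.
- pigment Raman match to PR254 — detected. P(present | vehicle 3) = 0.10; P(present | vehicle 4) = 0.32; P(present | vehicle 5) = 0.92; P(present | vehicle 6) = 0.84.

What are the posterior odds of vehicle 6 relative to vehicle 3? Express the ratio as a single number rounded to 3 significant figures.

The normalizing constant cancels in an odds ratio, so compute prior × likelihood for the two hypotheses only:
  vehicle 6: 0.186 × 0.66 × 0.91 × 0.84 = 0.093838
  vehicle 3: 0.402 × 0.94 × 0.94 × 0.10 = 0.035521
Odds(vehicle 6 : vehicle 3) = 0.093838 / 0.035521 ≈ 2.64.

2.64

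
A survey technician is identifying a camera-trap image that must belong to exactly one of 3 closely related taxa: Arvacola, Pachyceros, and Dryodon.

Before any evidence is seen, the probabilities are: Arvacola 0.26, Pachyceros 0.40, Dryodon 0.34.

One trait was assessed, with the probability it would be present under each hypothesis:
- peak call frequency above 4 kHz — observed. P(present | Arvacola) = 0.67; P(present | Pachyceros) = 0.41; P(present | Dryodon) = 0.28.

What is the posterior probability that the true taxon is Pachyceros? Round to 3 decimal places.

0.378

By Bayes' rule, the unnormalized weight for each hypothesis is prior × likelihood:
  Arvacola: 0.26 × 0.67 = 0.1742
  Pachyceros: 0.40 × 0.41 = 0.164
  Dryodon: 0.34 × 0.28 = 0.0952
The unnormalized weights sum to 0.4334.
P(Pachyceros | evidence) = 0.164 / 0.4334 ≈ 0.378.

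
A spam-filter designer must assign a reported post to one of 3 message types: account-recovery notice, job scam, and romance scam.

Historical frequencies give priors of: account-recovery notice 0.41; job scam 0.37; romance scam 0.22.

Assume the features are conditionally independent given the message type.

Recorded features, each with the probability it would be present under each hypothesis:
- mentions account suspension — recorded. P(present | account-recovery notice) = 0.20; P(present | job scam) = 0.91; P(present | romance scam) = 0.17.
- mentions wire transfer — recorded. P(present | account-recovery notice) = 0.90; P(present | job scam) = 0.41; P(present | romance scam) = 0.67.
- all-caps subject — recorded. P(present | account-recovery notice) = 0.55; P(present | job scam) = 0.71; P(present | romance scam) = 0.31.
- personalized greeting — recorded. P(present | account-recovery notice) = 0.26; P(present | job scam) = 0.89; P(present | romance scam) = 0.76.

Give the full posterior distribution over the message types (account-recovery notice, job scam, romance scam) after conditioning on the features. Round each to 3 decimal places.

0.102, 0.841, 0.057

Multiply each prior by the joint likelihood of the feature pattern:
  account-recovery notice: 0.41 × 0.20 × 0.90 × 0.55 × 0.26 = 0.010553
  job scam: 0.37 × 0.91 × 0.41 × 0.71 × 0.89 = 0.087232
  romance scam: 0.22 × 0.17 × 0.67 × 0.31 × 0.76 = 0.0059037
Marginal likelihood of the evidence = 0.10369.
P(account-recovery notice | evidence) = 0.010553 / 0.10369 ≈ 0.102
P(job scam | evidence) = 0.087232 / 0.10369 ≈ 0.841
P(romance scam | evidence) = 0.0059037 / 0.10369 ≈ 0.057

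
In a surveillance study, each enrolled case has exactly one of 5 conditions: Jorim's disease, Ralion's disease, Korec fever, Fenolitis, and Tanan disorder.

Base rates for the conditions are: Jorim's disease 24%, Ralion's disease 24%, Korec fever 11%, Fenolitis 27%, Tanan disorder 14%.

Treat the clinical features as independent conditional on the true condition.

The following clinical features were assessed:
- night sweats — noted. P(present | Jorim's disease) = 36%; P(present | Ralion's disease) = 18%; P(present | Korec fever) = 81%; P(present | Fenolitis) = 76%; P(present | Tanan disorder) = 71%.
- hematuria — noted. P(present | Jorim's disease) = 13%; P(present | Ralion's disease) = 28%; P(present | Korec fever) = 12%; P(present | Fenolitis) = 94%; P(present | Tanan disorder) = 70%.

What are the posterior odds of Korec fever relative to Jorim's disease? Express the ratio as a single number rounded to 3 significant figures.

0.952

Posterior odds equal prior odds times the likelihood ratio; only the two competing hypotheses matter.
  Korec fever: 0.11 × 0.81 × 0.12 = 0.010692
  Jorim's disease: 0.24 × 0.36 × 0.13 = 0.011232
Posterior odds = 0.010692 / 0.011232 ≈ 0.952.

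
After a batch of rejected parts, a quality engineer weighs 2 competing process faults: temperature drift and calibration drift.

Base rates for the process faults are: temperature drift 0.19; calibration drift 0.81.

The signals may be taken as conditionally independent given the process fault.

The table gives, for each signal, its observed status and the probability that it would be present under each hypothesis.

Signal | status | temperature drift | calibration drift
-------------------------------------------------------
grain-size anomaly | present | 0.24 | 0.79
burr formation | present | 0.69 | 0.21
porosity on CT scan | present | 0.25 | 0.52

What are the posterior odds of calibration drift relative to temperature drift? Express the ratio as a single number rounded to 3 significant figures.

The normalizing constant cancels in an odds ratio, so compute prior × likelihood for the two hypotheses only:
  calibration drift: 0.81 × 0.79 × 0.21 × 0.52 = 0.069877
  temperature drift: 0.19 × 0.24 × 0.69 × 0.25 = 0.007866
Odds(calibration drift : temperature drift) = 0.069877 / 0.007866 ≈ 8.88.

8.88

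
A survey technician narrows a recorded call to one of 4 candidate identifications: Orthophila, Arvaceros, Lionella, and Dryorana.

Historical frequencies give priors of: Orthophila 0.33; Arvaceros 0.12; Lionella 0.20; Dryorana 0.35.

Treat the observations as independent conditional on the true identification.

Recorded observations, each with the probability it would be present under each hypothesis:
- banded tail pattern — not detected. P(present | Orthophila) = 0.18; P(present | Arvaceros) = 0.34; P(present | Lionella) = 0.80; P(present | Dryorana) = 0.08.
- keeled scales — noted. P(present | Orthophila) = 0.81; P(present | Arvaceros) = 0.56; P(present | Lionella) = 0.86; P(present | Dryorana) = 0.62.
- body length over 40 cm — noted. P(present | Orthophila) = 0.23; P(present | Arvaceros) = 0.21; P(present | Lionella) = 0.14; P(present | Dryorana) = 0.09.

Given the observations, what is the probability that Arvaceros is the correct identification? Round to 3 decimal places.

For each hypothesis, the unnormalized posterior weight is prior × product of the observation likelihoods (using 1 − P(present | H) for each absent observation):
  Orthophila: 0.33 × (1 − 0.18) × 0.81 × 0.23 = 0.050413
  Arvaceros: 0.12 × (1 − 0.34) × 0.56 × 0.21 = 0.0093139
  Lionella: 0.20 × (1 − 0.80) × 0.86 × 0.14 = 0.004816
  Dryorana: 0.35 × (1 − 0.08) × 0.62 × 0.09 = 0.017968
Marginal likelihood of the evidence = 0.08251.
P(Arvaceros | evidence) = 0.0093139 / 0.08251 ≈ 0.113.

0.113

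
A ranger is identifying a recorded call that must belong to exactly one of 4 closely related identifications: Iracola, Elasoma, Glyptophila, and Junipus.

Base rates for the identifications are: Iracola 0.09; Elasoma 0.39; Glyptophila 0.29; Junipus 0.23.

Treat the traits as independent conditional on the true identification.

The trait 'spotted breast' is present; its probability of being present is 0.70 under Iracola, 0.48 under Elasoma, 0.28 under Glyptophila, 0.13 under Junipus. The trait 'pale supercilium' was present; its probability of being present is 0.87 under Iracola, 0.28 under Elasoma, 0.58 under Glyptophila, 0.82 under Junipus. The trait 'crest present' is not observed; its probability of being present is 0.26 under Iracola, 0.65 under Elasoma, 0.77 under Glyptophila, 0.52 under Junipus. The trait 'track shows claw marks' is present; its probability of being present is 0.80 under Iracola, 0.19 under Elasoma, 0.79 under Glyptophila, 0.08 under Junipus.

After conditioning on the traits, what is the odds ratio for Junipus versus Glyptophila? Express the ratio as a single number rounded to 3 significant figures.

The normalizing constant cancels in an odds ratio, so compute prior × likelihood for the two hypotheses only (using 1 − P(present | H) for each absent trait):
  Junipus: 0.23 × 0.13 × 0.82 × (1 − 0.52) × 0.08 = 0.00094149
  Glyptophila: 0.29 × 0.28 × 0.58 × (1 − 0.77) × 0.79 = 0.0085573
Posterior odds = 0.00094149 / 0.0085573 ≈ 0.110.

0.110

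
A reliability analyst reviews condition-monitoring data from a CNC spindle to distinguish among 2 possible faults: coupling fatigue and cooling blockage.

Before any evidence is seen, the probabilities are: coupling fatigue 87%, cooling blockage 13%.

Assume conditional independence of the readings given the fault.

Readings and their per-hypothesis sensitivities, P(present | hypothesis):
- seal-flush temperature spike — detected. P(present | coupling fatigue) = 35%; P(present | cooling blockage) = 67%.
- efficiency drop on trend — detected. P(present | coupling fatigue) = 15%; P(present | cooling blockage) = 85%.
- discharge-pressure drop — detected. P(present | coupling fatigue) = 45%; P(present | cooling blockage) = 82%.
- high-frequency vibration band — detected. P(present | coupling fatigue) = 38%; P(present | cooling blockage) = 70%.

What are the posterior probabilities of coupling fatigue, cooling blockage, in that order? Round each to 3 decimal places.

For each hypothesis, the unnormalized posterior weight is prior × product of the reading likelihoods:
  coupling fatigue: 0.87 × 0.35 × 0.15 × 0.45 × 0.38 = 0.0078104
  cooling blockage: 0.13 × 0.67 × 0.85 × 0.82 × 0.70 = 0.042496
Marginal likelihood of the evidence = 0.050307.
P(coupling fatigue | evidence) = 0.0078104 / 0.050307 ≈ 0.155
P(cooling blockage | evidence) = 0.042496 / 0.050307 ≈ 0.845

0.155, 0.845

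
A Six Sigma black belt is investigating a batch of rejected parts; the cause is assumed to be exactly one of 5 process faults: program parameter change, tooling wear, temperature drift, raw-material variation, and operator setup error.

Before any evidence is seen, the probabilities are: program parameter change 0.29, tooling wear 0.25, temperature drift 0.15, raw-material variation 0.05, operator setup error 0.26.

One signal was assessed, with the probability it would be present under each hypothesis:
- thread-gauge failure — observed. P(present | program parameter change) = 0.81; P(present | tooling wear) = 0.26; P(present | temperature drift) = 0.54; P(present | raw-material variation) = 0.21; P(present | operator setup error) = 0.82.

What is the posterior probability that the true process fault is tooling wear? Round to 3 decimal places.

0.108

For each hypothesis, the unnormalized posterior weight is prior × likelihood:
  program parameter change: 0.29 × 0.81 = 0.2349
  tooling wear: 0.25 × 0.26 = 0.065
  temperature drift: 0.15 × 0.54 = 0.081
  raw-material variation: 0.05 × 0.21 = 0.0105
  operator setup error: 0.26 × 0.82 = 0.2132
The unnormalized weights sum to 0.6046.
P(tooling wear | evidence) = 0.065 / 0.6046 ≈ 0.108.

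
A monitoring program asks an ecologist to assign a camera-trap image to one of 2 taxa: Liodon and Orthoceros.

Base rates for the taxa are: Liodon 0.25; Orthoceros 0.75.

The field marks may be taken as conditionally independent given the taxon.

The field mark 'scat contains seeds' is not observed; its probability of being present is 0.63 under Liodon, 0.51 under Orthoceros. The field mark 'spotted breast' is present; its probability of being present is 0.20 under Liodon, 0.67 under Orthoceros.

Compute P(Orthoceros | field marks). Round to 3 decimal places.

For each hypothesis, the unnormalized posterior weight is prior × product of the field mark likelihoods (using 1 − P(present | H) for each absent field mark):
  Liodon: 0.25 × (1 − 0.63) × 0.20 = 0.0185
  Orthoceros: 0.75 × (1 − 0.51) × 0.67 = 0.24622
Normalizing constant Z = 0.0185 + 0.24622 = 0.26472.
P(Orthoceros | evidence) = 0.24622 / 0.26472 ≈ 0.930.

0.930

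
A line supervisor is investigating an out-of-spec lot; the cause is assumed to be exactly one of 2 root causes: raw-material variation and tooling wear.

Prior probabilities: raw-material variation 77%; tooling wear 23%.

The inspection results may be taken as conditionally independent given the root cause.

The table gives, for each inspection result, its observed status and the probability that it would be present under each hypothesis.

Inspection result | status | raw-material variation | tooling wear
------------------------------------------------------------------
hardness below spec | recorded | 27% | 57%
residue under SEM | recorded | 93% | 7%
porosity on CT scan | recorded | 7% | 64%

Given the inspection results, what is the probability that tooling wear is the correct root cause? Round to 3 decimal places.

By Bayes' rule with conditional independence, the unnormalized weight for each hypothesis is prior × ∏ likelihoods:
  raw-material variation: 0.77 × 0.27 × 0.93 × 0.07 = 0.013534
  tooling wear: 0.23 × 0.57 × 0.07 × 0.64 = 0.0058733
Normalizing constant Z = 0.013534 + 0.0058733 = 0.019408.
P(tooling wear | evidence) = 0.0058733 / 0.019408 ≈ 0.303.

0.303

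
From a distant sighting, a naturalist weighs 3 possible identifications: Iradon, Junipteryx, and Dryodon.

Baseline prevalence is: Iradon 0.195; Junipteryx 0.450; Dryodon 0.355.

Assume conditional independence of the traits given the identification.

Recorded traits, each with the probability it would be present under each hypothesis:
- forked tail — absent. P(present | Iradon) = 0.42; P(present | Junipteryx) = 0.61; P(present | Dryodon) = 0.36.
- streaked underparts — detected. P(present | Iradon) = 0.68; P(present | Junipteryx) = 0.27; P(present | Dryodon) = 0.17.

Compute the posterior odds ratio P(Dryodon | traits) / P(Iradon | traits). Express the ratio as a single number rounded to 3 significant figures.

Posterior odds equal prior odds times the likelihood ratio; only the two competing hypotheses matter (using 1 − P(present | H) for each absent trait).
  Dryodon: 0.355 × (1 − 0.36) × 0.17 = 0.038624
  Iradon: 0.195 × (1 − 0.42) × 0.68 = 0.076908
Posterior odds = 0.038624 / 0.076908 ≈ 0.502.

0.502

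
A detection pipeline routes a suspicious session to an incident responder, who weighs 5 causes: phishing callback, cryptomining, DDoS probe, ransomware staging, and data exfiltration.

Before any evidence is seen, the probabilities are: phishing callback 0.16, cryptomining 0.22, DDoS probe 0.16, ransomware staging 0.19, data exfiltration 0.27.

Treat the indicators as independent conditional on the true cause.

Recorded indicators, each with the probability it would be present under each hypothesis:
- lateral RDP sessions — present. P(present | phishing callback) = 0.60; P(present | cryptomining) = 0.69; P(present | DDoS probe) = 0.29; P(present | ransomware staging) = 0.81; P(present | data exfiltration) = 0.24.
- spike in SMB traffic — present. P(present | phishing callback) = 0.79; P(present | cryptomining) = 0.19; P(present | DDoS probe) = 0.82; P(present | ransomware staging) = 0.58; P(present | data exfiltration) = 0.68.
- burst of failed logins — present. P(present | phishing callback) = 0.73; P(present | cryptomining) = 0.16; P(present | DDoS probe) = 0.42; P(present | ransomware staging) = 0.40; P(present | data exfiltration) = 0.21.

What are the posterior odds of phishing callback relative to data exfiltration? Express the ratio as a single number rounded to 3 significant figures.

5.98

Unnormalized posterior weight (prior times the indicator likelihoods) for each of the two hypotheses:
  phishing callback: 0.16 × 0.60 × 0.79 × 0.73 = 0.055363
  data exfiltration: 0.27 × 0.24 × 0.68 × 0.21 = 0.0092534
Posterior odds = 0.055363 / 0.0092534 ≈ 5.98.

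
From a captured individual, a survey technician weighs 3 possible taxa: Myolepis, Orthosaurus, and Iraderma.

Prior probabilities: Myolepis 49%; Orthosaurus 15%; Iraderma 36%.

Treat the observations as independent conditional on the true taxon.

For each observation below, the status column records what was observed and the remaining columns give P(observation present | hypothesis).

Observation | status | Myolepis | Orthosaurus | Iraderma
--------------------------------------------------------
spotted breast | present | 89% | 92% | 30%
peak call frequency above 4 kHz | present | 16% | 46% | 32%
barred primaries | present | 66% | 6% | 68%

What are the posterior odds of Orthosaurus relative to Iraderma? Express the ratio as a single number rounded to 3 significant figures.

The normalizing constant cancels in an odds ratio, so compute prior × likelihood for the two hypotheses only:
  Orthosaurus: 0.15 × 0.92 × 0.46 × 0.06 = 0.0038088
  Iraderma: 0.36 × 0.30 × 0.32 × 0.68 = 0.023501
Odds(Orthosaurus : Iraderma) = 0.0038088 / 0.023501 ≈ 0.162.

0.162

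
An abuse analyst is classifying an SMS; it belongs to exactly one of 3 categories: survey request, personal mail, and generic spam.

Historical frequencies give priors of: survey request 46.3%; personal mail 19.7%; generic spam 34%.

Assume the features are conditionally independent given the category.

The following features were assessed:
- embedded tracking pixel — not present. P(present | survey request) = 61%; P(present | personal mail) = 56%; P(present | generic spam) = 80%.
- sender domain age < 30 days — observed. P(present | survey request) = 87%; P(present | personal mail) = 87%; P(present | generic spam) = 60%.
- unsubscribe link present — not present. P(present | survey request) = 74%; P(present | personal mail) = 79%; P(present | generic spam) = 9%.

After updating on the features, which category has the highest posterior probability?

survey request

Multiply each prior by the joint likelihood of the feature pattern (using 1 − P(present | H) for each absent feature):
  survey request: 0.463 × (1 − 0.61) × 0.87 × (1 − 0.74) = 0.040845
  personal mail: 0.197 × (1 − 0.56) × 0.87 × (1 − 0.79) = 0.015836
  generic spam: 0.340 × (1 − 0.80) × 0.60 × (1 − 0.09) = 0.037128
Marginal likelihood of the evidence = 0.093809.
P(survey request | evidence) ≈ 0.040845 / 0.093809 ≈ 0.435
P(personal mail | evidence) ≈ 0.015836 / 0.093809 ≈ 0.169
P(generic spam | evidence) ≈ 0.037128 / 0.093809 ≈ 0.396
The largest is 0.435, so survey request is most probable.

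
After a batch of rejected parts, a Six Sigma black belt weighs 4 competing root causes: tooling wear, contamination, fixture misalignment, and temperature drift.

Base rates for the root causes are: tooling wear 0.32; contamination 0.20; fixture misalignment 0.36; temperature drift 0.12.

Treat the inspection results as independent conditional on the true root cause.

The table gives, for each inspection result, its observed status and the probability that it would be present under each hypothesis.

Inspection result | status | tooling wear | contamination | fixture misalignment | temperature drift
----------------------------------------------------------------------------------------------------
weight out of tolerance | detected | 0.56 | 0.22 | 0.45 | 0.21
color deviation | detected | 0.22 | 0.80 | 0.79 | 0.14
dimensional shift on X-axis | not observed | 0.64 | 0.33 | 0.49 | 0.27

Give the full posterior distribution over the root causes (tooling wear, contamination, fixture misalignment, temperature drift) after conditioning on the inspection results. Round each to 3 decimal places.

By Bayes' rule with conditional independence, the unnormalized weight for each hypothesis is prior × ∏ likelihoods (using 1 − P(present | H) for each absent inspection result):
  tooling wear: 0.32 × 0.56 × 0.22 × (1 − 0.64) = 0.014193
  contamination: 0.20 × 0.22 × 0.80 × (1 − 0.33) = 0.023584
  fixture misalignment: 0.36 × 0.45 × 0.79 × (1 − 0.49) = 0.06527
  temperature drift: 0.12 × 0.21 × 0.14 × (1 − 0.27) = 0.0025754
Normalizing constant Z = 0.014193 + 0.023584 + 0.06527 + 0.0025754 = 0.10562.
P(tooling wear | evidence) = 0.014193 / 0.10562 ≈ 0.134
P(contamination | evidence) = 0.023584 / 0.10562 ≈ 0.223
P(fixture misalignment | evidence) = 0.06527 / 0.10562 ≈ 0.618
P(temperature drift | evidence) = 0.0025754 / 0.10562 ≈ 0.024

0.134, 0.223, 0.618, 0.024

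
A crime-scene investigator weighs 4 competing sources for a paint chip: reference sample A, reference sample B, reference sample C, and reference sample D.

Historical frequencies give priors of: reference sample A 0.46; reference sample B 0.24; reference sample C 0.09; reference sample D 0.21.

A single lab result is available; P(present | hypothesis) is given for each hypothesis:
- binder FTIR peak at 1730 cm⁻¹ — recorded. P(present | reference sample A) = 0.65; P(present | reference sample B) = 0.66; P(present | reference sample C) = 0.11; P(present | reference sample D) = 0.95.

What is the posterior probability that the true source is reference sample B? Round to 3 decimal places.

0.238

By Bayes' rule, the unnormalized weight for each hypothesis is prior × likelihood:
  reference sample A: 0.46 × 0.65 = 0.299
  reference sample B: 0.24 × 0.66 = 0.1584
  reference sample C: 0.09 × 0.11 = 0.0099
  reference sample D: 0.21 × 0.95 = 0.1995
The unnormalized weights sum to 0.6668.
P(reference sample B | evidence) = 0.1584 / 0.6668 ≈ 0.238.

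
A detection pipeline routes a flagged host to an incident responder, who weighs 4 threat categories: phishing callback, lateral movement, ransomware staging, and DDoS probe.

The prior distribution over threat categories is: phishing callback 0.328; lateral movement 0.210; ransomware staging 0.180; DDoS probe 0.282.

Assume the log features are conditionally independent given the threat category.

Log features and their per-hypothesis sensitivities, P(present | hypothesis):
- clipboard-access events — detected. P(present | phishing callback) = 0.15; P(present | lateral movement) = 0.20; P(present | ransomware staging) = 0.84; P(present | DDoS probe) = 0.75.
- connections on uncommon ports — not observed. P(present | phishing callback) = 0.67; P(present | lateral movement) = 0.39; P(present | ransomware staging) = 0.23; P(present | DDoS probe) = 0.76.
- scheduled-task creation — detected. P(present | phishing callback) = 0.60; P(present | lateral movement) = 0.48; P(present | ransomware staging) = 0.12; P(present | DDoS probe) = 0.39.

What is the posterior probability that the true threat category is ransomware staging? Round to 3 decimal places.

0.250

By Bayes' rule with conditional independence, the unnormalized weight for each hypothesis is prior × ∏ likelihoods (using 1 − P(present | H) for each absent log feature):
  phishing callback: 0.328 × 0.15 × (1 − 0.67) × 0.60 = 0.0097416
  lateral movement: 0.210 × 0.20 × (1 − 0.39) × 0.48 = 0.012298
  ransomware staging: 0.180 × 0.84 × (1 − 0.23) × 0.12 = 0.013971
  DDoS probe: 0.282 × 0.75 × (1 − 0.76) × 0.39 = 0.019796
The unnormalized weights sum to 0.055806.
P(ransomware staging | evidence) = 0.013971 / 0.055806 ≈ 0.250.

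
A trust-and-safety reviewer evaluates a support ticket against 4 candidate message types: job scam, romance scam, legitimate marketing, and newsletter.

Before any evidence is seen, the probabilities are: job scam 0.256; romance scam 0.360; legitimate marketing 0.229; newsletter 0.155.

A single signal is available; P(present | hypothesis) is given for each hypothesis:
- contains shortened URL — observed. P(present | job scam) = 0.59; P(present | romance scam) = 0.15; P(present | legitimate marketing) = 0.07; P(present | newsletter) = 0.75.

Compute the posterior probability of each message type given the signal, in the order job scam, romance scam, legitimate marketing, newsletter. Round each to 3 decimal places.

For each hypothesis, the unnormalized posterior weight is prior × likelihood:
  job scam: 0.256 × 0.59 = 0.15104
  romance scam: 0.360 × 0.15 = 0.054
  legitimate marketing: 0.229 × 0.07 = 0.01603
  newsletter: 0.155 × 0.75 = 0.11625
Marginal likelihood of the evidence = 0.33732.
P(job scam | evidence) = 0.15104 / 0.33732 ≈ 0.448
P(romance scam | evidence) = 0.054 / 0.33732 ≈ 0.160
P(legitimate marketing | evidence) = 0.01603 / 0.33732 ≈ 0.048
P(newsletter | evidence) = 0.11625 / 0.33732 ≈ 0.345

0.448, 0.160, 0.048, 0.345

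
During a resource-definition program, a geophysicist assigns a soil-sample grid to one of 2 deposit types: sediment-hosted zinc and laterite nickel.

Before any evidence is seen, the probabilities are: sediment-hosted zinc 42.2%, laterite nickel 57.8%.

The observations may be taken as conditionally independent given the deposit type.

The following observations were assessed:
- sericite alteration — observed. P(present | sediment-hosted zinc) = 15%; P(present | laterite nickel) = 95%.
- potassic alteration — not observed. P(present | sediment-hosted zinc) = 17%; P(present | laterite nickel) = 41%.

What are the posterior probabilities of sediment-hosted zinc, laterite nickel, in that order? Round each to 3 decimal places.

0.140, 0.860

For each hypothesis, the unnormalized posterior weight is prior × product of the observation likelihoods (using 1 − P(present | H) for each absent observation):
  sediment-hosted zinc: 0.422 × 0.15 × (1 − 0.17) = 0.052539
  laterite nickel: 0.578 × 0.95 × (1 − 0.41) = 0.32397
Marginal likelihood of the evidence = 0.37651.
P(sediment-hosted zinc | evidence) = 0.052539 / 0.37651 ≈ 0.140
P(laterite nickel | evidence) = 0.32397 / 0.37651 ≈ 0.860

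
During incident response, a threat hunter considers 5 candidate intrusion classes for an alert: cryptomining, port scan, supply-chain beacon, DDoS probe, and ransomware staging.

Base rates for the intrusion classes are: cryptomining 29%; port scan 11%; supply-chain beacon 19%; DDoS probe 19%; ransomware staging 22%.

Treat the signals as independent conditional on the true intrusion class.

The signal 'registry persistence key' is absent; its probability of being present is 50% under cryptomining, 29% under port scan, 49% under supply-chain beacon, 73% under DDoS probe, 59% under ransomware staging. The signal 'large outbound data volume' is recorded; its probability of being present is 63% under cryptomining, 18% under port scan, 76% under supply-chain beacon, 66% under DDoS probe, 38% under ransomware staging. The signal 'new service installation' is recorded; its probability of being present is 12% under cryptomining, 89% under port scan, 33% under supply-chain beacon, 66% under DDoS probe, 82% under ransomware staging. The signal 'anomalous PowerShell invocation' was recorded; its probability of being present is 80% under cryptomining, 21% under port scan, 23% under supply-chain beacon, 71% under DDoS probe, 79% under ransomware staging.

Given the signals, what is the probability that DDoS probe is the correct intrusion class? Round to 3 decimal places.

Multiply each prior by the joint likelihood of the signal pattern (using 1 − P(present | H) for each absent signal):
  cryptomining: 0.29 × (1 − 0.50) × 0.63 × 0.12 × 0.80 = 0.0087696
  port scan: 0.11 × (1 − 0.29) × 0.18 × 0.89 × 0.21 = 0.0026274
  supply-chain beacon: 0.19 × (1 − 0.49) × 0.76 × 0.33 × 0.23 = 0.0055896
  DDoS probe: 0.19 × (1 − 0.73) × 0.66 × 0.66 × 0.71 = 0.015866
  ransomware staging: 0.22 × (1 − 0.59) × 0.38 × 0.82 × 0.79 = 0.022204
Normalizing constant Z = 0.0087696 + 0.0026274 + 0.0055896 + 0.015866 + 0.022204 = 0.055056.
P(DDoS probe | evidence) = 0.015866 / 0.055056 ≈ 0.288.

0.288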